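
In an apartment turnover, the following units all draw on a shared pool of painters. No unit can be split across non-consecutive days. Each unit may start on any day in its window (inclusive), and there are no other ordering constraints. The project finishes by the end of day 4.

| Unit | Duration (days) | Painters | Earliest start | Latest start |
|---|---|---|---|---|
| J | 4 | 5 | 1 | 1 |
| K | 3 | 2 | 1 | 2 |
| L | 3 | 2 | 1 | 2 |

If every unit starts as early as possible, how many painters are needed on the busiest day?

Early-start schedule: J@1, K@1, L@1.
Load per day: day 1: 9, day 2: 9, day 3: 9, day 4: 5.
Peak is 9.

9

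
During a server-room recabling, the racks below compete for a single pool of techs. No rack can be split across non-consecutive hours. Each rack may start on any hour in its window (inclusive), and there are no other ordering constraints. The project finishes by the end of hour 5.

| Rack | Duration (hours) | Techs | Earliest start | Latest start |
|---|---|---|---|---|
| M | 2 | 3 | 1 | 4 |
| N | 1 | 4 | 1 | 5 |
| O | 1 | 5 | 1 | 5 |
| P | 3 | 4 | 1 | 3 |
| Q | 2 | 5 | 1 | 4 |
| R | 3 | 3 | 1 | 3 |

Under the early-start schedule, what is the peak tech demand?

24

Early-start schedule: M@1, N@1, O@1, P@1, Q@1, R@1.
Load per hour: hour 1: 24, hour 2: 15, hour 3: 7, hour 4: 0, hour 5: 0.
Peak is 24.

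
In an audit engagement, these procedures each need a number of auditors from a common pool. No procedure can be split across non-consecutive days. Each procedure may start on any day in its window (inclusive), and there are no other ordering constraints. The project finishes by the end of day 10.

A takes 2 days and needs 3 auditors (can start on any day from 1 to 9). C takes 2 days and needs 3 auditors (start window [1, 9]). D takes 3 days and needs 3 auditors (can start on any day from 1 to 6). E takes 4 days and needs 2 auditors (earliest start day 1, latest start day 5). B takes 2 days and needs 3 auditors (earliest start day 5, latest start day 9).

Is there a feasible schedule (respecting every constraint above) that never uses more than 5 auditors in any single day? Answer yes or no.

yes

Schedule A@1, C@3, D@5, E@1, B@8: d1:5  d2:5  d3:5  d4:5  d5:3  d6:3  d7:3  d8:3  d9:3  d10:0 — peak 5 ≤ 5.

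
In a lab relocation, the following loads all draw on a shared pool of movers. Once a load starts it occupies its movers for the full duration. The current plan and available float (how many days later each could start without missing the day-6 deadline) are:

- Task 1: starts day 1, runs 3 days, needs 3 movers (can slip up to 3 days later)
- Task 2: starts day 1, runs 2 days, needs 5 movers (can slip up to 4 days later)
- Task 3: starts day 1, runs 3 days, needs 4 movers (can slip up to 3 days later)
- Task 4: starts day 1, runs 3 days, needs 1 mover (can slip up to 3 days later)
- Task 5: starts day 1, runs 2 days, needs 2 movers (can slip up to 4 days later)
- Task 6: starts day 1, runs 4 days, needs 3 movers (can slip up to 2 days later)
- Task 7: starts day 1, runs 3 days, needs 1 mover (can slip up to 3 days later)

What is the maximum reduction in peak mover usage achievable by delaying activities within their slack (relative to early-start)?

9

Early-start peak: d1:19  d2:19  d3:12  d4:3  d5:0  d6:0 ⇒ 19.
Leveled (Task 1@1, Task 2@1, Task 3@3, Task 4@4, Task 5@1, Task 6@3, Task 7@4): d1:10  d2:10  d3:10  d4:9  d5:9  d6:5 ⇒ 10.
Reduction 19 − 10 = 9.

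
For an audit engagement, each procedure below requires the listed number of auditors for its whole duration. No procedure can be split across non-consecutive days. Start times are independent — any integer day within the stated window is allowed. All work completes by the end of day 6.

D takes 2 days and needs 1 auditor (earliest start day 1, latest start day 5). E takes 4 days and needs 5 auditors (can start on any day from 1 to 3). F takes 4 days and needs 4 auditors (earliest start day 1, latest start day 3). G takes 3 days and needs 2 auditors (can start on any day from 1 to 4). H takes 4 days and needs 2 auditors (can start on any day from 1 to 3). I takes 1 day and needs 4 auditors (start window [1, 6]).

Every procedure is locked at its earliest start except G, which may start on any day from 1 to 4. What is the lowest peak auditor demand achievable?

16

G@1: d1:18  d2:14  d3:13  d4:11  d5:0  d6:0 → peak 18
G@2: d1:16  d2:14  d3:13  d4:13  d5:0  d6:0 → peak 16
G@3: d1:16  d2:12  d3:13  d4:13  d5:2  d6:0 → peak 16
G@4: d1:16  d2:12  d3:11  d4:13  d5:2  d6:2 → peak 16
Best is G@2, peak 16.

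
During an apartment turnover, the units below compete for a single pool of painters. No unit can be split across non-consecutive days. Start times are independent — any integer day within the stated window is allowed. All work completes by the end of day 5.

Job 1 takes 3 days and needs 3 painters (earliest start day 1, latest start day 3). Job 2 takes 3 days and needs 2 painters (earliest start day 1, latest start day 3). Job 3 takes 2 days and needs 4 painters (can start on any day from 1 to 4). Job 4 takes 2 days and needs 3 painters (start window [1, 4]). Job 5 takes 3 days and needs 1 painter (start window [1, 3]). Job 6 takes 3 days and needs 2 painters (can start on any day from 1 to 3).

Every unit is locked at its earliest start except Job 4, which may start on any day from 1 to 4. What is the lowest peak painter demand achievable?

Job 4@1: d1:15  d2:15  d3:8  d4:0  d5:0 → peak 15
Job 4@2: d1:12  d2:15  d3:11  d4:0  d5:0 → peak 15
Job 4@3: d1:12  d2:12  d3:11  d4:3  d5:0 → peak 12
Job 4@4: d1:12  d2:12  d3:8  d4:3  d5:3 → peak 12
Best is Job 4@3, peak 12.

12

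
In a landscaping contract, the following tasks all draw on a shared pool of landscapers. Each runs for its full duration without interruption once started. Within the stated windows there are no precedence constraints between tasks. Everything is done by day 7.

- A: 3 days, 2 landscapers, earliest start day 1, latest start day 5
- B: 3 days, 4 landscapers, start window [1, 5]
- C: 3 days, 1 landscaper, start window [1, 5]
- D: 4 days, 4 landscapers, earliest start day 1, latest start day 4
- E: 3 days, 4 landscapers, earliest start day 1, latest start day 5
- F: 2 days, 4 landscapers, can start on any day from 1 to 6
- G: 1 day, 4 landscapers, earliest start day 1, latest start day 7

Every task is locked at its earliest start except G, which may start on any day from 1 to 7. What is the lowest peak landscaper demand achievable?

19

G@1: d1:23  d2:19  d3:15  d4:4  d5:0  d6:0  d7:0 → peak 23
G@2: d1:19  d2:23  d3:15  d4:4  d5:0  d6:0  d7:0 → peak 23
G@3: d1:19  d2:19  d3:19  d4:4  d5:0  d6:0  d7:0 → peak 19
G@4: d1:19  d2:19  d3:15  d4:8  d5:0  d6:0  d7:0 → peak 19
G@5: d1:19  d2:19  d3:15  d4:4  d5:4  d6:0  d7:0 → peak 19
G@6: d1:19  d2:19  d3:15  d4:4  d5:0  d6:4  d7:0 → peak 19
G@7: d1:19  d2:19  d3:15  d4:4  d5:0  d6:0  d7:4 → peak 19
Best is G@3, peak 19.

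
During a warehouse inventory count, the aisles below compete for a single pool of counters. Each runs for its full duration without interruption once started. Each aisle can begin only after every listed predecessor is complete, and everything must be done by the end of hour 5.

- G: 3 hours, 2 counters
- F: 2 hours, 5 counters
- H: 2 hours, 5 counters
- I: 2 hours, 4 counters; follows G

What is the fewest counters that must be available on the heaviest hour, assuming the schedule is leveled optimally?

9

Early-start (G@1, F@1, H@1, I@4) gives peak 12: h1:12  h2:12  h3:2  h4:4  h5:4.
Shift H→3.
Schedule G@1, F@1, H@3, I@4: h1:7  h2:7  h3:7  h4:9  h5:4 — peak 9.
No arrangement of the 16 feasible schedules does better.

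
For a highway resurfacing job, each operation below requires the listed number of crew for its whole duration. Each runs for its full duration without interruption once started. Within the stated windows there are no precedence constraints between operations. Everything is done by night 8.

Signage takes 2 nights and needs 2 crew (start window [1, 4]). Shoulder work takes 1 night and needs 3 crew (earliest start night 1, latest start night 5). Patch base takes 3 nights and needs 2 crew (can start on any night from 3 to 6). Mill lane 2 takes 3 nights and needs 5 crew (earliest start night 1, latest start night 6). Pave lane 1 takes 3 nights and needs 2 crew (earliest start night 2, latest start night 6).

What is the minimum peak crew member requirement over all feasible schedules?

Early-start (Signage@1, Shoulder work@1, Patch base@3, Mill lane 2@1, Pave lane 1@2) gives peak 10: n1:10  n2:9  n3:9  n4:4  n5:2  n6:0  n7:0  n8:0.
Shift Mill lane 2→6.
Schedule Signage@1, Shoulder work@1, Patch base@3, Mill lane 2@6, Pave lane 1@2: n1:5  n2:4  n3:4  n4:4  n5:2  n6:5  n7:5  n8:5 — peak 5.
Total crew member-nights = 34 over 8 nights ⇒ peak ≥ ⌈34/8⌉ = 5, so 5 is optimal.

5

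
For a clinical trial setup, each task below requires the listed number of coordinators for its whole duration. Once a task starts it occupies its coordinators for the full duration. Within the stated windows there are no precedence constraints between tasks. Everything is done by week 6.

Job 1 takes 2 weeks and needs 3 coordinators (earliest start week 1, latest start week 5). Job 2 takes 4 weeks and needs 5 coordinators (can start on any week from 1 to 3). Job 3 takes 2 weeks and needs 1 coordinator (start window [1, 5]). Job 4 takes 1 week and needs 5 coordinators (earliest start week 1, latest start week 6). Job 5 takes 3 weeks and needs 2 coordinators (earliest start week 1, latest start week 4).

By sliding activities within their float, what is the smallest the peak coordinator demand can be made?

8

Early-start (Job 1@1, Job 2@1, Job 3@1, Job 4@1, Job 5@1) gives peak 16: w1:16  w2:11  w3:7  w4:5  w5:0  w6:0.
Shift Job 3→3, Job 4→5, Job 5→3.
Schedule Job 1@1, Job 2@1, Job 3@3, Job 4@5, Job 5@3: w1:8  w2:8  w3:8  w4:8  w5:7  w6:0 — peak 8.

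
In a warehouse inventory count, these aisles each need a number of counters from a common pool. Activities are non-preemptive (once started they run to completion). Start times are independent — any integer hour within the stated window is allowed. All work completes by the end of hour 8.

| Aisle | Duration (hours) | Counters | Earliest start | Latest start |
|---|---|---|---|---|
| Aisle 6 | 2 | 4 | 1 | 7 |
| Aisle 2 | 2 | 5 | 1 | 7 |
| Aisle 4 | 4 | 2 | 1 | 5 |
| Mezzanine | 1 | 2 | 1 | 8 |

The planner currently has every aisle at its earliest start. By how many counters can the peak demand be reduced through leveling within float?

8

Early-start peak: h1:13  h2:11  h3:2  h4:2  h5:0  h6:0  h7:0  h8:0 ⇒ 13.
Leveled (Aisle 6@1, Aisle 2@3, Aisle 4@5, Mezzanine@5): h1:4  h2:4  h3:5  h4:5  h5:4  h6:2  h7:2  h8:2 ⇒ 5.
Reduction 13 − 5 = 8.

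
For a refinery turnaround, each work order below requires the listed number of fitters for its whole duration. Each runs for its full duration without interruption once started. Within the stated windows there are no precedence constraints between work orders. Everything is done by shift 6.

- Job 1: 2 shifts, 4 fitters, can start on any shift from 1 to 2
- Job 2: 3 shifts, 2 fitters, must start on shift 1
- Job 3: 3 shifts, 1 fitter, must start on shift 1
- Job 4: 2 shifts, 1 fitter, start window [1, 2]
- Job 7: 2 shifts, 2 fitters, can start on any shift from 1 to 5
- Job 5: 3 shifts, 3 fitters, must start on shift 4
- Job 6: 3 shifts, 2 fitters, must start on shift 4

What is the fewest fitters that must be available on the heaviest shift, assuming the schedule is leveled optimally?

8

Early-start (Job 1@1, Job 2@1, Job 3@1, Job 4@1, Job 7@1, Job 5@4, Job 6@4) gives peak 10: s1:10  s2:10  s3:3  s4:5  s5:5  s6:5.
Shift Job 7→3.
Schedule Job 1@1, Job 2@1, Job 3@1, Job 4@1, Job 7@3, Job 5@4, Job 6@4: s1:8  s2:8  s3:5  s4:7  s5:5  s6:5 — peak 8.
No arrangement of the 20 feasible schedules does better.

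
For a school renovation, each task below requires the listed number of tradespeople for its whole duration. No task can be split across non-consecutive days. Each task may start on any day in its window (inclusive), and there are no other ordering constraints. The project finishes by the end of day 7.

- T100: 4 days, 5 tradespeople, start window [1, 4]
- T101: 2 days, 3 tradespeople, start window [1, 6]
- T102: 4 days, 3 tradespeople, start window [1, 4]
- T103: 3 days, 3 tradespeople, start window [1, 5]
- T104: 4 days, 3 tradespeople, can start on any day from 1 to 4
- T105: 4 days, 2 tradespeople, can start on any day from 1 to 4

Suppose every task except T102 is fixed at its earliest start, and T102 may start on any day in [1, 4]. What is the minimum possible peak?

16

T102@1: d1:19  d2:19  d3:16  d4:13  d5:0  d6:0  d7:0 → peak 19
T102@2: d1:16  d2:19  d3:16  d4:13  d5:3  d6:0  d7:0 → peak 19
T102@3: d1:16  d2:16  d3:16  d4:13  d5:3  d6:3  d7:0 → peak 16
T102@4: d1:16  d2:16  d3:13  d4:13  d5:3  d6:3  d7:3 → peak 16
Best is T102@3, peak 16.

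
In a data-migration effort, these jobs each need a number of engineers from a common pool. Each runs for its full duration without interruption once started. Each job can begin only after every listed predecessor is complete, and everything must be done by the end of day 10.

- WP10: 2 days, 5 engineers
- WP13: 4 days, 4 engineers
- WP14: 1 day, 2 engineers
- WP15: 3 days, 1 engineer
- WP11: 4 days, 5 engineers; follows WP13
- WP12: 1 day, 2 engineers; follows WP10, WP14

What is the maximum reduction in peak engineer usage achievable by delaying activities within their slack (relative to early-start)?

Early-start peak: d1:12  d2:10  d3:7  d4:4  d5:5  d6:5  d7:5  d8:5  d9:0  d10:0 ⇒ 12.
Leveled (WP10@1, WP13@3, WP14@3, WP15@5, WP11@7, WP12@4): d1:5  d2:5  d3:6  d4:6  d5:5  d6:5  d7:6  d8:5  d9:5  d10:5 ⇒ 6.
Reduction 12 − 6 = 6.

6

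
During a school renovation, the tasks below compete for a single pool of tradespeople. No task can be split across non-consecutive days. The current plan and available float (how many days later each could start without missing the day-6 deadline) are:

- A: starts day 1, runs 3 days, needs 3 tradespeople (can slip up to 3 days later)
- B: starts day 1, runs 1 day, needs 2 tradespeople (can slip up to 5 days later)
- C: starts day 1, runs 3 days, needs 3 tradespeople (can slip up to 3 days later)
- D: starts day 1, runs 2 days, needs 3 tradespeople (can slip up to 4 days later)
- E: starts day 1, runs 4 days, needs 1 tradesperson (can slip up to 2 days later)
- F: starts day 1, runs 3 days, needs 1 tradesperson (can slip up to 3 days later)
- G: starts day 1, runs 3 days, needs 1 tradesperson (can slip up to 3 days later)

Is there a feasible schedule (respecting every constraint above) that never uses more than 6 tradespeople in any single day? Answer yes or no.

Schedule A@1, B@1, C@4, D@5, E@1, F@2, G@2: d1:6  d2:6  d3:6  d4:6  d5:6  d6:6 — peak 6 ≤ 6.

yes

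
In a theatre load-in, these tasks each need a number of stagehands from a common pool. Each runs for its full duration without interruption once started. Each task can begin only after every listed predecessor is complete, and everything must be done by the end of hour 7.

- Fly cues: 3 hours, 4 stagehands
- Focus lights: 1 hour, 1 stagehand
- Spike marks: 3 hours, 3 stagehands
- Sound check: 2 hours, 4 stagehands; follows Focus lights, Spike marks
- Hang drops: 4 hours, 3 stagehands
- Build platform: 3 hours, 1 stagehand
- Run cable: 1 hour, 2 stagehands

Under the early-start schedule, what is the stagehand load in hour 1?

14

At early start, hour 1 has: Fly cues, Focus lights, Spike marks, Hang drops, Build platform, Run cable.
Demand: 4 + 1 + 3 + 3 + 1 + 2 = 14.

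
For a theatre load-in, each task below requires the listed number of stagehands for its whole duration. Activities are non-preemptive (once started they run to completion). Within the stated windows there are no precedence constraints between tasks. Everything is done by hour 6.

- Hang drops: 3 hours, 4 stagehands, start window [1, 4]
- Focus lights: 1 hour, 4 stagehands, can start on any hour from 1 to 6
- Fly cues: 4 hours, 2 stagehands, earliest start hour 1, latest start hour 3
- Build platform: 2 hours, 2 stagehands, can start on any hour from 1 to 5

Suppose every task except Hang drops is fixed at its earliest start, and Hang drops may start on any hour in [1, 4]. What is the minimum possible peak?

Hang drops@1: h1:12  h2:8  h3:6  h4:2  h5:0  h6:0 → peak 12
Hang drops@2: h1:8  h2:8  h3:6  h4:6  h5:0  h6:0 → peak 8
Hang drops@3: h1:8  h2:4  h3:6  h4:6  h5:4  h6:0 → peak 8
Hang drops@4: h1:8  h2:4  h3:2  h4:6  h5:4  h6:4 → peak 8
Best is Hang drops@2, peak 8.

8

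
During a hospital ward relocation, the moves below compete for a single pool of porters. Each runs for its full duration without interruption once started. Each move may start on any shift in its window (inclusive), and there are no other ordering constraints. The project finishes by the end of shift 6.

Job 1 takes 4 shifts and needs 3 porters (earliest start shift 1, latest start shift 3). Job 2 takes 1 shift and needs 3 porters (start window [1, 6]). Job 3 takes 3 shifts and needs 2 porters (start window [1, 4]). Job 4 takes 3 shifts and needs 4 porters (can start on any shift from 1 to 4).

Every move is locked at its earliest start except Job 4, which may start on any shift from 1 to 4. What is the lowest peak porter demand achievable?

Job 4@1: s1:12  s2:9  s3:9  s4:3  s5:0  s6:0 → peak 12
Job 4@2: s1:8  s2:9  s3:9  s4:7  s5:0  s6:0 → peak 9
Job 4@3: s1:8  s2:5  s3:9  s4:7  s5:4  s6:0 → peak 9
Job 4@4: s1:8  s2:5  s3:5  s4:7  s5:4  s6:4 → peak 8
Best is Job 4@4, peak 8.

8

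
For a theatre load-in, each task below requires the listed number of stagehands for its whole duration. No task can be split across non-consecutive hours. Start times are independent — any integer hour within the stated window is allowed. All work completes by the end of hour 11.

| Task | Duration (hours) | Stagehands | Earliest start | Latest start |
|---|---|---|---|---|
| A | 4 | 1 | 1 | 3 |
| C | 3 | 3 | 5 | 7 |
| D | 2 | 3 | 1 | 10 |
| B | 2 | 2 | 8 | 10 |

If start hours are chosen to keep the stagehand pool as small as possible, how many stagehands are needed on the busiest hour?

Early-start (A@1, C@5, D@1, B@8) gives peak 4: h1:4  h2:4  h3:1  h4:1  h5:3  h6:3  h7:3  h8:2  h9:2  h10:0  h11:0.
Shift D→8, B→10.
Schedule A@1, C@5, D@8, B@10: h1:1  h2:1  h3:1  h4:1  h5:3  h6:3  h7:3  h8:3  h9:3  h10:2  h11:2 — peak 3.
Total stagehand-hours = 23 over 11 hours ⇒ peak ≥ ⌈23/11⌉ = 3, so 3 is optimal.

3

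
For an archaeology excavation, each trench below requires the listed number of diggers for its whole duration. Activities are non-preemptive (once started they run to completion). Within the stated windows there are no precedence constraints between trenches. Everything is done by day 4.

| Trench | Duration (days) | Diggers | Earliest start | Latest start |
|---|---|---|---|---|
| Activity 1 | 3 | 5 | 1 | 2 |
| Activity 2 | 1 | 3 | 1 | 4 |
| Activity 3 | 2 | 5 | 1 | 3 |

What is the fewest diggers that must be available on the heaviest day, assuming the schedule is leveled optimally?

Early-start (Activity 1@1, Activity 2@1, Activity 3@1) gives peak 13: d1:13  d2:10  d3:5  d4:0.
Shift Activity 3→2.
Schedule Activity 1@1, Activity 2@1, Activity 3@2: d1:8  d2:10  d3:10  d4:0 — peak 10.
No arrangement of the 24 feasible schedules does better.

10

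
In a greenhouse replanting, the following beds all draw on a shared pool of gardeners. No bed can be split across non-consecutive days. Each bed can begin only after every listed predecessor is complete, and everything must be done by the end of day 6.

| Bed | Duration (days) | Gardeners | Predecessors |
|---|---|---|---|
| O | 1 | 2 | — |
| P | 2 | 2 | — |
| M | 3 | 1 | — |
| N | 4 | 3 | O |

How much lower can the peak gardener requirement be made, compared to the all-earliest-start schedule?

2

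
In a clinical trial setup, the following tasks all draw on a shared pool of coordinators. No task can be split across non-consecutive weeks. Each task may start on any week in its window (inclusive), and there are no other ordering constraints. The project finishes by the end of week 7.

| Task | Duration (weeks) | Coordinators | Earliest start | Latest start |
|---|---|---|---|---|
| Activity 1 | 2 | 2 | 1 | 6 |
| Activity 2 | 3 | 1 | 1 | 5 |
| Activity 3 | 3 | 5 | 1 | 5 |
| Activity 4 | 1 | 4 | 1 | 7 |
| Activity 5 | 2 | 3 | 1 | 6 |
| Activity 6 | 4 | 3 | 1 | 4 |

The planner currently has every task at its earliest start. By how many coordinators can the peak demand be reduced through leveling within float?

Early-start peak: w1:18  w2:14  w3:9  w4:3  w5:0  w6:0  w7:0 ⇒ 18.
Leveled (Activity 1@1, Activity 2@3, Activity 3@1, Activity 4@6, Activity 5@4, Activity 6@4): w1:7  w2:7  w3:6  w4:7  w5:7  w6:7  w7:3 ⇒ 7.
Reduction 18 − 7 = 11.

11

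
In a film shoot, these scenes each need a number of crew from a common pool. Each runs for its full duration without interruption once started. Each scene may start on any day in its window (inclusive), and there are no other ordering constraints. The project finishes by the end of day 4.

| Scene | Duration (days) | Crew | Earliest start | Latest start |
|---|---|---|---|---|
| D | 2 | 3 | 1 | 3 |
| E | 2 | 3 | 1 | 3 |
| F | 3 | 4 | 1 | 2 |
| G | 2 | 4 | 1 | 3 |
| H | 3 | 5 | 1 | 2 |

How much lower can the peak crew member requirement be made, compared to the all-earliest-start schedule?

Early-start peak: d1:19  d2:19  d3:9  d4:0 ⇒ 19.
Leveled (D@1, E@1, F@1, G@3, H@1): d1:15  d2:15  d3:13  d4:4 ⇒ 15.
Reduction 19 − 15 = 4.

4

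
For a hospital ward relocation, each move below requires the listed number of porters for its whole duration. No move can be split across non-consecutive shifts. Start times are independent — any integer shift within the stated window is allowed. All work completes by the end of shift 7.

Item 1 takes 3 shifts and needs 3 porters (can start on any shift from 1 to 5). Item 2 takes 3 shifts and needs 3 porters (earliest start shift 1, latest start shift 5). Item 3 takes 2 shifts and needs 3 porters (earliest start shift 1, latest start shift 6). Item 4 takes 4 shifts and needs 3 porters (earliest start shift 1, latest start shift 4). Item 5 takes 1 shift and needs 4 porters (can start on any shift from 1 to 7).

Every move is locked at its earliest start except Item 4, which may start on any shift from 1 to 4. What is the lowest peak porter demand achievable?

Item 4@1: s1:16  s2:12  s3:9  s4:3  s5:0  s6:0  s7:0 → peak 16
Item 4@2: s1:13  s2:12  s3:9  s4:3  s5:3  s6:0  s7:0 → peak 13
Item 4@3: s1:13  s2:9  s3:9  s4:3  s5:3  s6:3  s7:0 → peak 13
Item 4@4: s1:13  s2:9  s3:6  s4:3  s5:3  s6:3  s7:3 → peak 13
Best is Item 4@2, peak 13.

13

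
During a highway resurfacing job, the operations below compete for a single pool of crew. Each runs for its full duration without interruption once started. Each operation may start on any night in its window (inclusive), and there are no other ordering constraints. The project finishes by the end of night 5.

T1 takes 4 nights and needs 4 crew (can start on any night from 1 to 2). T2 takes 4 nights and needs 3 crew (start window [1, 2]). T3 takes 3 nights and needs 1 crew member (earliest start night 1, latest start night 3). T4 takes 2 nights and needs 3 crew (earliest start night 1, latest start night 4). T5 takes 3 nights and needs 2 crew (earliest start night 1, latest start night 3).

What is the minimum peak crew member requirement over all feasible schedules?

10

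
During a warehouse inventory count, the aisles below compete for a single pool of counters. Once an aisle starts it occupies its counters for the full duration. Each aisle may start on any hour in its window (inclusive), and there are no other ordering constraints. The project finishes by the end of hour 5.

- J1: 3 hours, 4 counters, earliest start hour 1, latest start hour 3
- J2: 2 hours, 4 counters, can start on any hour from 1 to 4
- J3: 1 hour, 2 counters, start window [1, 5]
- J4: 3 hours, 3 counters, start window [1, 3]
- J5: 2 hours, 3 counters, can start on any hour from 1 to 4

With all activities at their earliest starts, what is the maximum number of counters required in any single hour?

Early-start schedule: J1@1, J2@1, J3@1, J4@1, J5@1.
Load per hour: hour 1: 16, hour 2: 14, hour 3: 7, hour 4: 0, hour 5: 0.
Peak is 16.

16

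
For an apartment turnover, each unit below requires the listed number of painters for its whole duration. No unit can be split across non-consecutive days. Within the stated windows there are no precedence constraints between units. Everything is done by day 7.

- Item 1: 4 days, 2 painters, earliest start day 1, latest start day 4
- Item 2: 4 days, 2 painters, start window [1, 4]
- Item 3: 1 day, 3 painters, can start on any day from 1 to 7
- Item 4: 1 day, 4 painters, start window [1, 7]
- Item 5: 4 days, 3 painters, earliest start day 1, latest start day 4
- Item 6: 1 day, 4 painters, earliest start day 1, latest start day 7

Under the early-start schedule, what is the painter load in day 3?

At early start, day 3 has: Item 1, Item 2, Item 5.
Demand: 2 + 2 + 3 = 7.

7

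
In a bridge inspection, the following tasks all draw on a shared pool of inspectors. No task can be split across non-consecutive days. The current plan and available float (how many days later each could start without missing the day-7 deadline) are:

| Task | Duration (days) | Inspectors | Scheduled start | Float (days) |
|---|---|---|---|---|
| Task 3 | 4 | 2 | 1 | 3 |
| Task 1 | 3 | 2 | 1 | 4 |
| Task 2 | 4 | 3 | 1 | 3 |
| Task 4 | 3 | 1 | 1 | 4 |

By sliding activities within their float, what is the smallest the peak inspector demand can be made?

5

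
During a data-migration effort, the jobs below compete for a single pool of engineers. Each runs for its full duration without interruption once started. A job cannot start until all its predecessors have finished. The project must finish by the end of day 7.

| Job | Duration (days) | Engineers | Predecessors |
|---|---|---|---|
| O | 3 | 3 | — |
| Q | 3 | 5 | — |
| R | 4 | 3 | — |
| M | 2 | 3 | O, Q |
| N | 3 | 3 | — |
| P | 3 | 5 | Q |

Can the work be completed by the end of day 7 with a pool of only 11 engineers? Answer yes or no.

yes

Schedule O@1, Q@1, R@1, M@4, N@4, P@5: d1:11  d2:11  d3:11  d4:9  d5:11  d6:8  d7:5 — peak 11 ≤ 11.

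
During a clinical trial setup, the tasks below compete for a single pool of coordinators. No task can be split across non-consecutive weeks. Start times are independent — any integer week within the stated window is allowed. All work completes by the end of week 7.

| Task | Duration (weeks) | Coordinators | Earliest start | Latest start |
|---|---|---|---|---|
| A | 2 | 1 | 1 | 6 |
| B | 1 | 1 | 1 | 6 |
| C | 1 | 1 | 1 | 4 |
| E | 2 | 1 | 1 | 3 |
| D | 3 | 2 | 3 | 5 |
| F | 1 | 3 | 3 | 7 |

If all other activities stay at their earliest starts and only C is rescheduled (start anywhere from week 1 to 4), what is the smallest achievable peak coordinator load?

C@1: w1:4  w2:2  w3:5  w4:2  w5:2  w6:0  w7:0 → peak 5
C@2: w1:3  w2:3  w3:5  w4:2  w5:2  w6:0  w7:0 → peak 5
C@3: w1:3  w2:2  w3:6  w4:2  w5:2  w6:0  w7:0 → peak 6
C@4: w1:3  w2:2  w3:5  w4:3  w5:2  w6:0  w7:0 → peak 5
Best is C@1, peak 5.

5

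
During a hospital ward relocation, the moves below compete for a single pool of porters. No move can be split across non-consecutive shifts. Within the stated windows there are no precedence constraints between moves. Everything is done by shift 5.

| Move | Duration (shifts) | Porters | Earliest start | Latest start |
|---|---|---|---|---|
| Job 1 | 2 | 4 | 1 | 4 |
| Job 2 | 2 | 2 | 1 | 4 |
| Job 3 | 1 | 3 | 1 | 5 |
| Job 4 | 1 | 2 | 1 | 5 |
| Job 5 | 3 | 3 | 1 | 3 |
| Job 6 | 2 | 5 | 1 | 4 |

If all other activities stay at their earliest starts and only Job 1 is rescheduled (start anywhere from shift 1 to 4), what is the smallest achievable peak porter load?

15

Job 1@1: s1:19  s2:14  s3:3  s4:0  s5:0 → peak 19
Job 1@2: s1:15  s2:14  s3:7  s4:0  s5:0 → peak 15
Job 1@3: s1:15  s2:10  s3:7  s4:4  s5:0 → peak 15
Job 1@4: s1:15  s2:10  s3:3  s4:4  s5:4 → peak 15
Best is Job 1@2, peak 15.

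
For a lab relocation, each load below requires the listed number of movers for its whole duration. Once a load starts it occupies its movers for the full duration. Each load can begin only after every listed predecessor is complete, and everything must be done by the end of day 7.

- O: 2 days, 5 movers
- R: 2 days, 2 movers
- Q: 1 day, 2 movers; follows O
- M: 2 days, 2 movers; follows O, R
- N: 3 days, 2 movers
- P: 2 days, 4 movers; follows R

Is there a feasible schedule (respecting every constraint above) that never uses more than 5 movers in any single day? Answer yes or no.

no

The minimum achievable peak is 6; 5 < 6, so no feasible schedule stays within the cap.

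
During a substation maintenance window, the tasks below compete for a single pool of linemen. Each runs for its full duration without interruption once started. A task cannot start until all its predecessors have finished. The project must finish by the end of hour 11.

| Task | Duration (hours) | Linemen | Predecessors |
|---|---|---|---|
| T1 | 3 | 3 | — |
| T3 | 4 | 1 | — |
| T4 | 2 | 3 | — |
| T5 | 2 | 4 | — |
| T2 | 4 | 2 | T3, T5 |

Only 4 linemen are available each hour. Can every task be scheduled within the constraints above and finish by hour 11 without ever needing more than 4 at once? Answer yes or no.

yes

Schedule T1@1, T3@1, T4@4, T5@6, T2@8: h1:4  h2:4  h3:4  h4:4  h5:3  h6:4  h7:4  h8:2  h9:2  h10:2  h11:2 — peak 4 ≤ 4.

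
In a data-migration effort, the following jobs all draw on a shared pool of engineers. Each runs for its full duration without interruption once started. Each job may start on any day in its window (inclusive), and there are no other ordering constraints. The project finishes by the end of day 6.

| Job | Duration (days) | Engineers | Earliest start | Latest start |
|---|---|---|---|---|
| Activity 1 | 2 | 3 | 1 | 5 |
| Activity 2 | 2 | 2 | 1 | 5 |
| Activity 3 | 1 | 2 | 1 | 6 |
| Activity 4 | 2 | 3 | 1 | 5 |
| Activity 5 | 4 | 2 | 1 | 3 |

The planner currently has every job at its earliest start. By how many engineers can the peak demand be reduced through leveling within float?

Early-start peak: d1:12  d2:10  d3:2  d4:2  d5:0  d6:0 ⇒ 12.
Leveled (Activity 1@1, Activity 2@1, Activity 3@3, Activity 4@4, Activity 5@3): d1:5  d2:5  d3:4  d4:5  d5:5  d6:2 ⇒ 5.
Reduction 12 − 5 = 7.

7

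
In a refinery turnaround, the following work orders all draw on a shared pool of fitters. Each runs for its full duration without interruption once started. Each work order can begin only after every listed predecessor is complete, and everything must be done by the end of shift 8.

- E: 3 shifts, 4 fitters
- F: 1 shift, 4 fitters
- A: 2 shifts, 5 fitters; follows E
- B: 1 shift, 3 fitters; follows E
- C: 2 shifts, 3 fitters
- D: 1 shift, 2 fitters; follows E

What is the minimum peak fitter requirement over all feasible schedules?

6

Early-start (E@1, F@1, A@4, B@4, C@1, D@4) gives peak 11: s1:11  s2:7  s3:4  s4:10  s5:5  s6:0  s7:0  s8:0.
Shift F→4, A→5, B→7, C→7.
Schedule E@1, F@4, A@5, B@7, C@7, D@4: s1:4  s2:4  s3:4  s4:6  s5:5  s6:5  s7:6  s8:3 — peak 6.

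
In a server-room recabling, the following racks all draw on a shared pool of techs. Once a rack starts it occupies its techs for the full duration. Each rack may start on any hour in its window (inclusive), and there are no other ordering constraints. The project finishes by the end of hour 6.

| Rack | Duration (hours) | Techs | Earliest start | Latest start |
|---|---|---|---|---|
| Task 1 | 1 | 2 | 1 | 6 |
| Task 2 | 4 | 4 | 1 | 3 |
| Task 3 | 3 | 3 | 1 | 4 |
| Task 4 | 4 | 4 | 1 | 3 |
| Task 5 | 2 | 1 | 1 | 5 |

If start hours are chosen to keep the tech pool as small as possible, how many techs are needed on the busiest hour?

Early-start (Task 1@1, Task 2@1, Task 3@1, Task 4@1, Task 5@1) gives peak 14: h1:14  h2:12  h3:11  h4:8  h5:0  h6:0.
Shift Task 4→2, Task 5→4.
Schedule Task 1@1, Task 2@1, Task 3@1, Task 4@2, Task 5@4: h1:9  h2:11  h3:11  h4:9  h5:5  h6:0 — peak 11.

11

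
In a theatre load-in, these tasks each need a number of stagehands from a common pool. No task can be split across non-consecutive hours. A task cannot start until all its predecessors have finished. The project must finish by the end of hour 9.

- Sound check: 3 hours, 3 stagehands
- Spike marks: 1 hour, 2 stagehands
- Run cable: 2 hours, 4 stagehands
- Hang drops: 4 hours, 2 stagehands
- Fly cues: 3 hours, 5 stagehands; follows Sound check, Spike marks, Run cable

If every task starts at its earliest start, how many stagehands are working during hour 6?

5

At early start, hour 6 has: Fly cues.
Demand: 5 = 5.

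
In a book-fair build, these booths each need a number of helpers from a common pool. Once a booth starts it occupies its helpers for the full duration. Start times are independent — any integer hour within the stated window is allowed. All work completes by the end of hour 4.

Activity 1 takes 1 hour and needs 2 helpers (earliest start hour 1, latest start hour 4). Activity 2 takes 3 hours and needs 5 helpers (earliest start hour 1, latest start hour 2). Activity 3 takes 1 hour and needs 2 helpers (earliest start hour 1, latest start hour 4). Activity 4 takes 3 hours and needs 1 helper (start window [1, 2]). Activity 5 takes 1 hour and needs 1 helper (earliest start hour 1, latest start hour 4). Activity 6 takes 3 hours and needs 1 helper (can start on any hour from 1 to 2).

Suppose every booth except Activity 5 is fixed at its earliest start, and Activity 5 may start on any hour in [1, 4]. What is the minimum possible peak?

Activity 5@1: h1:12  h2:7  h3:7  h4:0 → peak 12
Activity 5@2: h1:11  h2:8  h3:7  h4:0 → peak 11
Activity 5@3: h1:11  h2:7  h3:8  h4:0 → peak 11
Activity 5@4: h1:11  h2:7  h3:7  h4:1 → peak 11
Best is Activity 5@2, peak 11.

11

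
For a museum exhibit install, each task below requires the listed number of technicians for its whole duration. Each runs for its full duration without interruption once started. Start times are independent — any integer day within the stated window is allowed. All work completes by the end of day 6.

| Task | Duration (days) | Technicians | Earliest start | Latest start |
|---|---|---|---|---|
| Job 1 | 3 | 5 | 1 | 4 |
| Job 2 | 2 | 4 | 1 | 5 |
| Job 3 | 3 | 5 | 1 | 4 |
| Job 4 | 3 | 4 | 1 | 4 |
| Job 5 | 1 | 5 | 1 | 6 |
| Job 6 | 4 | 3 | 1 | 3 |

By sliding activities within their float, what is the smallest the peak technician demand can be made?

12

Early-start (Job 1@1, Job 2@1, Job 3@1, Job 4@1, Job 5@1, Job 6@1) gives peak 26: d1:26  d2:21  d3:17  d4:3  d5:0  d6:0.
Shift Job 3→4, Job 4→3, Job 5→6.
Schedule Job 1@1, Job 2@1, Job 3@4, Job 4@3, Job 5@6, Job 6@1: d1:12  d2:12  d3:12  d4:12  d5:9  d6:10 — peak 12.
Total technician-days = 67 over 6 days ⇒ peak ≥ ⌈67/6⌉ = 12, so 12 is optimal.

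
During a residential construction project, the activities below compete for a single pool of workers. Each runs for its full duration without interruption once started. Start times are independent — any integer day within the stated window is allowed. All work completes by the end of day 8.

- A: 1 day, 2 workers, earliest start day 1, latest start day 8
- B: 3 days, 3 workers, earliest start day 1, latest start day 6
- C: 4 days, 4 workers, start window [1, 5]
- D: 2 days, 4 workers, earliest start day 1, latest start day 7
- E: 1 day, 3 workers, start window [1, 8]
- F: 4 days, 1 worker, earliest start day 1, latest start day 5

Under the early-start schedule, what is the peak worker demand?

17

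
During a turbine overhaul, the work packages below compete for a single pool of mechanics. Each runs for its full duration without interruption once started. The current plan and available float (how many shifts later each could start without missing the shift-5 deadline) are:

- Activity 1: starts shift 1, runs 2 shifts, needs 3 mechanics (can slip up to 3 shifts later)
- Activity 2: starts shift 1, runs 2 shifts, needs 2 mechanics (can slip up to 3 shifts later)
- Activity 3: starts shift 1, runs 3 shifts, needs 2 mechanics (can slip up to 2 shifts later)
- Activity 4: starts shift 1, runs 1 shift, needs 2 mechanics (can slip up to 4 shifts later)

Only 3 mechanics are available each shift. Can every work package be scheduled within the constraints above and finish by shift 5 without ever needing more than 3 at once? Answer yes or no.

Total mechanic-shifts = 18; over 5 shifts the average is 18/5 > 3, so some shift must exceed 3.

no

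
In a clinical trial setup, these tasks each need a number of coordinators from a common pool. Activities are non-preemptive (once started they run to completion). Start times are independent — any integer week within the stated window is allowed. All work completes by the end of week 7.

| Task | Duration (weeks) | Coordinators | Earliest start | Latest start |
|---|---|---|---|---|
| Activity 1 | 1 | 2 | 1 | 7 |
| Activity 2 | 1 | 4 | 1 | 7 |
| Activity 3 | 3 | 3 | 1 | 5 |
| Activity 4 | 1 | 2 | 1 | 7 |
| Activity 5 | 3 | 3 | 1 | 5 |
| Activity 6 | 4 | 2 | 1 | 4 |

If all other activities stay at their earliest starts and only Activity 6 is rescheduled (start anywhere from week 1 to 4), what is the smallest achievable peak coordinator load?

14

Activity 6@1: w1:16  w2:8  w3:8  w4:2  w5:0  w6:0  w7:0 → peak 16
Activity 6@2: w1:14  w2:8  w3:8  w4:2  w5:2  w6:0  w7:0 → peak 14
Activity 6@3: w1:14  w2:6  w3:8  w4:2  w5:2  w6:2  w7:0 → peak 14
Activity 6@4: w1:14  w2:6  w3:6  w4:2  w5:2  w6:2  w7:2 → peak 14
Best is Activity 6@2, peak 14.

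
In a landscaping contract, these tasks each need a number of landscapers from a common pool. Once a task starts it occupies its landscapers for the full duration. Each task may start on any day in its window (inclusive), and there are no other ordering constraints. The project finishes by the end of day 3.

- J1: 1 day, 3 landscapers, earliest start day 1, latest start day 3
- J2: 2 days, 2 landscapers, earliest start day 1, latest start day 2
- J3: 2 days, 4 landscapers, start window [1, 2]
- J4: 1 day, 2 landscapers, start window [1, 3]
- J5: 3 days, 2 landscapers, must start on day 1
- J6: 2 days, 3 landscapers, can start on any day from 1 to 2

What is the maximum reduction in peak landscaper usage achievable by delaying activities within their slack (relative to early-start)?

5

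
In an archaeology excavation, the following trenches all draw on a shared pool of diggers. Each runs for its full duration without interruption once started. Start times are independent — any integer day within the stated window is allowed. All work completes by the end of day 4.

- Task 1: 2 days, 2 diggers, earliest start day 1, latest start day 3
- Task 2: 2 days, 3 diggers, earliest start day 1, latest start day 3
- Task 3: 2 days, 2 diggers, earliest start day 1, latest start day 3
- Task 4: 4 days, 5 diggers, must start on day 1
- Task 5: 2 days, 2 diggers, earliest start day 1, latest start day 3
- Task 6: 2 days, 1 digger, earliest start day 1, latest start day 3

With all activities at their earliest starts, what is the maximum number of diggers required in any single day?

15

Early-start schedule: Task 1@1, Task 2@1, Task 3@1, Task 4@1, Task 5@1, Task 6@1.
Load per day: day 1: 15, day 2: 15, day 3: 5, day 4: 5.
Peak is 15.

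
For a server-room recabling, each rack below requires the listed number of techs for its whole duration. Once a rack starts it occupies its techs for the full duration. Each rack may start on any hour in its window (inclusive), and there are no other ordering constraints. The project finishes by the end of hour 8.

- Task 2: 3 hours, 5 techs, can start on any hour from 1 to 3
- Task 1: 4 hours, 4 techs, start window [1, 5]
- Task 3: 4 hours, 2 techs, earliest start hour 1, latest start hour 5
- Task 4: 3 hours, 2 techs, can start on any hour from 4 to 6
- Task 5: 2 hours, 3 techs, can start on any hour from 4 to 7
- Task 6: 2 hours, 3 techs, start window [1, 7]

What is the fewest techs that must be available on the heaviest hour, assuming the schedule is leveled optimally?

8

Early-start (Task 2@1, Task 1@1, Task 3@1, Task 4@4, Task 5@4, Task 6@1) gives peak 14: h1:14  h2:14  h3:11  h4:11  h5:5  h6:2  h7:0  h8:0.
Shift Task 1→4, Task 3→3, Task 5→7.
Schedule Task 2@1, Task 1@4, Task 3@3, Task 4@4, Task 5@7, Task 6@1: h1:8  h2:8  h3:7  h4:8  h5:8  h6:8  h7:7  h8:3 — peak 8.
Total tech-hours = 57 over 8 hours ⇒ peak ≥ ⌈57/8⌉ = 8, so 8 is optimal.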